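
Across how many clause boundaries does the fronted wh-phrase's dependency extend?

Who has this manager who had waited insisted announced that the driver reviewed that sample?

"who" is extracted from the subject of "announced".
Boundaries crossed, outermost first: [Ø] — 1 in total.

1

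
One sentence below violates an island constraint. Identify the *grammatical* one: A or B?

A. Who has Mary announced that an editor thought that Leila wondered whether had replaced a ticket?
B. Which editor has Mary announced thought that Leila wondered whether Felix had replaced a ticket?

B

In A, the wh-phrase is extracted from inside a wh-island (introduced by "whether"), which blocks movement.
In B, the extraction path crosses only that-complement boundaries, which are transparent.
So B is grammatical.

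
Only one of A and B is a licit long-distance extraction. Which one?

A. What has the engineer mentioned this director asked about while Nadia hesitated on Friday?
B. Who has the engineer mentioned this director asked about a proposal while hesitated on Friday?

In B, the wh-phrase is extracted from inside an adjunct island (introduced by "while"), which blocks movement.
In A, the extraction path crosses only that-complement boundaries, which are transparent.
So A is grammatical.

A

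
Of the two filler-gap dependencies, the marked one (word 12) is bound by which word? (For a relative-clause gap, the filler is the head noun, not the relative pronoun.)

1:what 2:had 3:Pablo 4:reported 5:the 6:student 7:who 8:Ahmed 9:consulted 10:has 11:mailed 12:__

The marked gap is the direct object of "mailed".
Its filler is the fronted wh-phrase "what", at word 1.
(The other dependency links word 6 to a gap after word 9.)

1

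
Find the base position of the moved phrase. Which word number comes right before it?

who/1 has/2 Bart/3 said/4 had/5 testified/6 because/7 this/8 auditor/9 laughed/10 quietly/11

The displaced element is "who" (word 1).
It is linked across 1 clause boundary (Ø).
It functions as the subject of "testified", so the gap sits immediately after word 4 ("said").
Base order: Bart has said who had testified because this auditor laughed quietly.

4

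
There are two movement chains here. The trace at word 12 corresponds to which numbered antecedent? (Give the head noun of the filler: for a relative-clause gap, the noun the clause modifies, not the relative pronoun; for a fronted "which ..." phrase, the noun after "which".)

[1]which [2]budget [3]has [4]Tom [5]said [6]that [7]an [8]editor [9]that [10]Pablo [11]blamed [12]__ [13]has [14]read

The marked gap is inside the relative clause, the direct object of "blamed".
Its filler is the head noun "editor" (via "that"), at word 8.
(The other dependency links word 2 to a gap after word 14.)

8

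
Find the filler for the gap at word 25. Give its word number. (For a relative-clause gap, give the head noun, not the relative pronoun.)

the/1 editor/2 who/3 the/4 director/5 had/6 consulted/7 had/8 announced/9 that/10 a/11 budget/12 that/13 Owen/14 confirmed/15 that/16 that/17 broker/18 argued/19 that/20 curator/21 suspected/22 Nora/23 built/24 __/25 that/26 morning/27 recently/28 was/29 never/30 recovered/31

The gap at 25 is the object of "built", inside a relative clause.
The relative pronoun is "that" (word 13); it is bound by the head noun immediately before it.
Its filler is the head noun "budget", at word 12.

12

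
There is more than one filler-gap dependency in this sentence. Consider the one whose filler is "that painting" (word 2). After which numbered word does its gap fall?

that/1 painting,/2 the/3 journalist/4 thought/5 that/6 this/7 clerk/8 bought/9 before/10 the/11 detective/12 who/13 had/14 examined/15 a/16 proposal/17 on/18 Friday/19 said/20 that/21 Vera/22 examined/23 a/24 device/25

The displaced element is "that painting" (word 2).
It is linked across 1 clause boundary (that).
It functions as the direct object of "bought", so the gap sits immediately after word 9 ("bought").
Base order: The journalist thought that this clerk bought that painting before the detective who had examined a proposal on Friday said that Vera examined a device.

9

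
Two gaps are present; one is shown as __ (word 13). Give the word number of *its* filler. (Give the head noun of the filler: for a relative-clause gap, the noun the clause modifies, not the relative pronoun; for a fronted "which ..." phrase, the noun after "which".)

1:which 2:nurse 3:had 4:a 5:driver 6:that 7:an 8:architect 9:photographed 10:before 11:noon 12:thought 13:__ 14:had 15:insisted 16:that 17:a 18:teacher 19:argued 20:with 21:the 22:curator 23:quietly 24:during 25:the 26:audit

The marked gap is the subject of "insisted".
Its filler is the fronted wh-phrase "which nurse", at word 2.
(The other dependency links word 5 to a gap after word 9.)

2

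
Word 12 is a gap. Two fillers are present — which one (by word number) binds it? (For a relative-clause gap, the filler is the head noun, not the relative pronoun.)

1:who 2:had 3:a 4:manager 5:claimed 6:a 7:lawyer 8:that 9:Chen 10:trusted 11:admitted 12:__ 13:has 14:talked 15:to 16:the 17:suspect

The marked gap is the subject of "talked".
Its filler is the fronted wh-phrase "who", at word 1.
(The other dependency links word 7 to a gap after word 10.)

1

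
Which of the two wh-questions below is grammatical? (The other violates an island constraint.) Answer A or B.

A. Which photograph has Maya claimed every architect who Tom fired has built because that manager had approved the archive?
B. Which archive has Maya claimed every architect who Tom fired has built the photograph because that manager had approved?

A

In B, the wh-phrase is extracted from inside an adjunct island (introduced by "because"), which blocks movement.
In A, the extraction path crosses only that-complement boundaries, which are transparent.
So A is grammatical.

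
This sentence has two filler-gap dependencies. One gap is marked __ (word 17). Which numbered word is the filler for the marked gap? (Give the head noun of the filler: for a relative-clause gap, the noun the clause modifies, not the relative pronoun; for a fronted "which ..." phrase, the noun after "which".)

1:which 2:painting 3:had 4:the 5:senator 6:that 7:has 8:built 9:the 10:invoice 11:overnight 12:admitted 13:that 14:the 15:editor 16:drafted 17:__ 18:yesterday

The marked gap is the direct object of "drafted".
Its filler is the fronted wh-phrase "which painting", at word 2.
(The other dependency links word 5 to a gap after word 6.)

2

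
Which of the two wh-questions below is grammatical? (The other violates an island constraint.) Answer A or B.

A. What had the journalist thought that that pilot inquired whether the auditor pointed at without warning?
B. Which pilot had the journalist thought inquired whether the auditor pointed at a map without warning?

In A, the wh-phrase is extracted from inside a wh-island (introduced by "whether"), which blocks movement.
In B, the extraction path crosses only that-complement boundaries, which are transparent.
So B is grammatical.

B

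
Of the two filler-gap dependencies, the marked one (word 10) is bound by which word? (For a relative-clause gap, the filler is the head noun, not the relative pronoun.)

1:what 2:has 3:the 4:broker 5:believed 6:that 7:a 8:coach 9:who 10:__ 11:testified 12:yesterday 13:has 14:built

8

The marked gap is inside the relative clause, the subject of "testified".
Its filler is the head noun "coach" (via "who"), at word 8.
(The other dependency links word 1 to a gap after word 14.)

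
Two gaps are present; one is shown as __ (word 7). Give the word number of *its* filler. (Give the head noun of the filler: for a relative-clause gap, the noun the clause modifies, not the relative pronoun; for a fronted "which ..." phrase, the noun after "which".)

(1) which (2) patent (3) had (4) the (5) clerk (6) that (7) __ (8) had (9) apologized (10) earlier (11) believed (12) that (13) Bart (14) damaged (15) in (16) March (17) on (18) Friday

5

The marked gap is inside the relative clause, the subject of "apologized".
Its filler is the head noun "clerk" (via "that"), at word 5.
(The other dependency links word 2 to a gap after word 14.)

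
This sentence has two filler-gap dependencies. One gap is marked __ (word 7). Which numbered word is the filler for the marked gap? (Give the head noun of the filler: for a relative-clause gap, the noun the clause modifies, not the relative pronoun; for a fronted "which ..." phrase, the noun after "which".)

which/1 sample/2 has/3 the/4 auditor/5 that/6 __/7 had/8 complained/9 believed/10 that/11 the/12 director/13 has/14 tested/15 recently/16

The marked gap is inside the relative clause, the subject of "complained".
Its filler is the head noun "auditor" (via "that"), at word 5.
(The other dependency links word 2 to a gap after word 15.)

5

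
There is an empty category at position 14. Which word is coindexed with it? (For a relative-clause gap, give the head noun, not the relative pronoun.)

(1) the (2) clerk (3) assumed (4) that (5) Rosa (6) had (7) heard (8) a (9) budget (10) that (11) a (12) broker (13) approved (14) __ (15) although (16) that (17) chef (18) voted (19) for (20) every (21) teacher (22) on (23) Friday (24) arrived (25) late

The gap at 14 is the object of "approved", inside a relative clause.
The relative pronoun is "that" (word 10); it is bound by the head noun immediately before it.
Its filler is the head noun "budget", at word 9.

9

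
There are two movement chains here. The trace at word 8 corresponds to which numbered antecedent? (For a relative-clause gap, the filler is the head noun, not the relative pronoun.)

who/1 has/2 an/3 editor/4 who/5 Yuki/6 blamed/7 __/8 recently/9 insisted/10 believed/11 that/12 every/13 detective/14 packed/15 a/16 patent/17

The marked gap is inside the relative clause, the direct object of "blamed".
Its filler is the head noun "editor" (via "who"), at word 4.
(The other dependency links word 1 to a gap after word 10.)

4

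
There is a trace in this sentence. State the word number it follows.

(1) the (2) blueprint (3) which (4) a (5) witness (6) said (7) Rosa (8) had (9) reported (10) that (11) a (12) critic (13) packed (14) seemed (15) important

The displaced element is "the blueprint" (word 2).
It is linked across 2 clause boundaries (Ø → that).
It functions as the direct object of "packed", so the gap sits immediately after word 13 ("packed").
Base order: A witness said Rosa had reported that a critic packed the blueprint.

13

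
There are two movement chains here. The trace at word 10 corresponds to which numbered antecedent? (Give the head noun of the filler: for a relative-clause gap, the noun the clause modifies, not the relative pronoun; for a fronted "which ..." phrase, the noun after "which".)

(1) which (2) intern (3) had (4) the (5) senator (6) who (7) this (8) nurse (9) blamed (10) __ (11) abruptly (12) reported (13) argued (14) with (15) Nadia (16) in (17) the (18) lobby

The marked gap is inside the relative clause, the direct object of "blamed".
Its filler is the head noun "senator" (via "who"), at word 5.
(The other dependency links word 2 to a gap after word 12.)

5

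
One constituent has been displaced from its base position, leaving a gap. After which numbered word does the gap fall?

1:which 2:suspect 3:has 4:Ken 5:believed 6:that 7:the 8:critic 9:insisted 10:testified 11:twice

9

The displaced element is "which suspect" (word 2).
It is linked across 2 clause boundaries (that → Ø).
It functions as the subject of "testified", so the gap sits immediately after word 9 ("insisted").
Base order: Ken has believed that the critic insisted that which suspect testified twice.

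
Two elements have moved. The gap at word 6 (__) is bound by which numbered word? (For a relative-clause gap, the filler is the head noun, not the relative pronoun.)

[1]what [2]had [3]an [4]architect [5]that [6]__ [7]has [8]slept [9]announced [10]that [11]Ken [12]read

4

The marked gap is inside the relative clause, the subject of "slept".
Its filler is the head noun "architect" (via "that"), at word 4.
(The other dependency links word 1 to a gap after word 12.)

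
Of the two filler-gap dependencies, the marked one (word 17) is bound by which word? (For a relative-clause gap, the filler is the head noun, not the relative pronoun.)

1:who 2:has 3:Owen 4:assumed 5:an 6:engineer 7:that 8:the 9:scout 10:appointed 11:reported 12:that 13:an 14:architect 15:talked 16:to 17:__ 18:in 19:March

1

The marked gap is the object of the preposition "to" of "talked".
Its filler is the fronted wh-phrase "who", at word 1.
(The other dependency links word 6 to a gap after word 10.)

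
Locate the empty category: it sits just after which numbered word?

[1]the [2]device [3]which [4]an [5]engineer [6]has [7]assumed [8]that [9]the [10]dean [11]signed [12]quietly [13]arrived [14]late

11

The displaced element is "the device" (word 2).
It is linked across 1 clause boundary (that).
It functions as the direct object of "signed", so the gap sits immediately after word 11 ("signed").
Base order: An engineer has assumed that the dean signed the device quietly.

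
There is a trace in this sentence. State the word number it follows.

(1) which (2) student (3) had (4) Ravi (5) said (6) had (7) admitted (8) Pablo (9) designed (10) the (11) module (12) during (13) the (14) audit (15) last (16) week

The displaced element is "which student" (word 2).
It is linked across 1 clause boundary (Ø).
It functions as the subject of "admitted", so the gap sits immediately after word 5 ("said").
Base order: Ravi had said that which student had admitted Pablo designed the module during the audit last week.

5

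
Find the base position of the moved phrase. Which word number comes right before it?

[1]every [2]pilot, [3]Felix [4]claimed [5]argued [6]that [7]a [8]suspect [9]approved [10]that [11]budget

4

The displaced element is "every pilot" (word 2).
It is linked across 1 clause boundary (Ø).
It functions as the subject of "argued", so the gap sits immediately after word 4 ("claimed").
Base order: Felix claimed every pilot argued that a suspect approved that budget.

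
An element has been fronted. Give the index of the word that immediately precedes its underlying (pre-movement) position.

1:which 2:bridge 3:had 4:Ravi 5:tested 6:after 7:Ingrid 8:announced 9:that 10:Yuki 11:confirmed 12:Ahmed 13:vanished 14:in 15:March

The displaced element is "which bridge" (word 2).
It functions as the direct object of "tested", so the gap sits immediately after word 5 ("tested").
Base order: Ravi had tested which bridge after Ingrid announced that Yuki confirmed Ahmed vanished in March.

5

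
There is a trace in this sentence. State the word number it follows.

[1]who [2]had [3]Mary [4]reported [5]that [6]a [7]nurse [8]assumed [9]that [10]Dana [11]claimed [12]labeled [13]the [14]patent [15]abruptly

11

The displaced element is "who" (word 1).
It is linked across 3 clause boundaries (that → that → Ø).
It functions as the subject of "labeled", so the gap sits immediately after word 11 ("claimed").
Base order: Mary had reported that a nurse assumed that Dana claimed who labeled the patent abruptly.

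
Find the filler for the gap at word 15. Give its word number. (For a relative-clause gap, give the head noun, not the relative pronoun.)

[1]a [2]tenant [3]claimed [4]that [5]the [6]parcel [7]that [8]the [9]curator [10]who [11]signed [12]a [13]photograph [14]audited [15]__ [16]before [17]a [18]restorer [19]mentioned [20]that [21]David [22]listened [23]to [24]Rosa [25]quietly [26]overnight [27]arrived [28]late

6

The gap at 15 is the object of "audited", inside a relative clause.
The relative pronoun is "that" (word 7); it is bound by the head noun immediately before it.
Its filler is the head noun "parcel", at word 6.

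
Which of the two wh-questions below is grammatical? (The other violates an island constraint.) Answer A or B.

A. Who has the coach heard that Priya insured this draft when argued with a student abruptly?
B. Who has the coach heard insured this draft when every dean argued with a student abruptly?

In A, the wh-phrase is extracted from inside an adjunct island (introduced by "when"), which blocks movement.
In B, the extraction path crosses only that-complement boundaries, which are transparent.
So B is grammatical.

B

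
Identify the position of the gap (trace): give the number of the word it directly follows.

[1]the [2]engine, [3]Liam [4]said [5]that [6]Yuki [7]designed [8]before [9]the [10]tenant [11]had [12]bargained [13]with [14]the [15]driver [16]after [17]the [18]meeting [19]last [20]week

7

The displaced element is "the engine" (word 2).
It is linked across 1 clause boundary (that).
It functions as the direct object of "designed", so the gap sits immediately after word 7 ("designed").
Base order: Liam said that Yuki designed the engine before the tenant had bargained with the driver after the meeting last week.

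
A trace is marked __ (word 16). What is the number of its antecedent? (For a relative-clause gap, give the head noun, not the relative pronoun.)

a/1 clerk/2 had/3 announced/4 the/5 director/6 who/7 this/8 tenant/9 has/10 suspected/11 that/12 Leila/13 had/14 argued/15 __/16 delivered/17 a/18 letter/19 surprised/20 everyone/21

6

The gap at 16 is the subject of "delivered", inside a relative clause.
The relative pronoun is "who" (word 7); it is bound by the head noun immediately before it.
Its filler is the head noun "director", at word 6.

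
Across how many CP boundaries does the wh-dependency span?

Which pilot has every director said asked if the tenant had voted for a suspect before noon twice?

1

"which pilot" is extracted from the subject of "asked".
Boundaries crossed, outermost first: [Ø] — 1 in total.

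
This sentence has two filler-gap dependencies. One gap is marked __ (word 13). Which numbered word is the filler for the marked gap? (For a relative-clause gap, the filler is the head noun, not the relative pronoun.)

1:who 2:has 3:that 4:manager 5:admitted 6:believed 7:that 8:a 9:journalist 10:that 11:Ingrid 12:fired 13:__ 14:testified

9

The marked gap is inside the relative clause, the direct object of "fired".
Its filler is the head noun "journalist" (via "that"), at word 9.
(The other dependency links word 1 to a gap after word 5.)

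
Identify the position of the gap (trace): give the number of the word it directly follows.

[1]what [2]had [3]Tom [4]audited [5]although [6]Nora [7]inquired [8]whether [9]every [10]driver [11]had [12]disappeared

4

The displaced element is "what" (word 1).
It functions as the direct object of "audited", so the gap sits immediately after word 4 ("audited").
Base order: Tom had audited what although Nora inquired whether every driver had disappeared.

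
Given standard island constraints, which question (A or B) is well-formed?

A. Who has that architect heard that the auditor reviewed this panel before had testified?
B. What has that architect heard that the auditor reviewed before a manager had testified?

In A, the wh-phrase is extracted from inside an adjunct island (introduced by "before"), which blocks movement.
In B, the extraction path crosses only that-complement boundaries, which are transparent.
So B is grammatical.

B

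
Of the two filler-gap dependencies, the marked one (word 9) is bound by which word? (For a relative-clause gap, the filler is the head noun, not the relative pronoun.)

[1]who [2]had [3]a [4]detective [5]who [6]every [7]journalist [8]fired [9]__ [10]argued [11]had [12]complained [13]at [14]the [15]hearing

4

The marked gap is inside the relative clause, the direct object of "fired".
Its filler is the head noun "detective" (via "who"), at word 4.
(The other dependency links word 1 to a gap after word 10.)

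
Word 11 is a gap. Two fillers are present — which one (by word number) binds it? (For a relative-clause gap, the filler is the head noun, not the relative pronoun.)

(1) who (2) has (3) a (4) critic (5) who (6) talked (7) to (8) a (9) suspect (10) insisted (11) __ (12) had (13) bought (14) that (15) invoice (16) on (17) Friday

1

The marked gap is the subject of "bought".
Its filler is the fronted wh-phrase "who", at word 1.
(The other dependency links word 4 to a gap after word 5.)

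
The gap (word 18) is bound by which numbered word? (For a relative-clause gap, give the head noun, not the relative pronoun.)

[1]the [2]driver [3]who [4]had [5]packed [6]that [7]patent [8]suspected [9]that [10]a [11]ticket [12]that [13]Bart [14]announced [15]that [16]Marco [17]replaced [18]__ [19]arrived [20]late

11

The gap at 18 is the object of "replaced", inside a relative clause.
The relative pronoun is "that" (word 12); it is bound by the head noun immediately before it.
Its filler is the head noun "ticket", at word 11.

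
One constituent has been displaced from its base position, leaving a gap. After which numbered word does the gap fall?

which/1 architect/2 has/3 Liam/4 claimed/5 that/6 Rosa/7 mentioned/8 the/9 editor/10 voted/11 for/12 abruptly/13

12

The displaced element is "which architect" (word 2).
It is linked across 2 clause boundaries (that → Ø).
It functions as the object of the preposition "for" of "voted", so the gap sits immediately after word 12 ("for").
Base order: Liam has claimed that Rosa mentioned the editor voted for which architect abruptly.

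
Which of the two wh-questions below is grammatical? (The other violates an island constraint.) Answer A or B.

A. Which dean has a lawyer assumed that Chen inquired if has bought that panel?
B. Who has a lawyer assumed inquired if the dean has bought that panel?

In A, the wh-phrase is extracted from inside a wh-island (introduced by "if"), which blocks movement.
In B, the extraction path crosses only that-complement boundaries, which are transparent.
So B is grammatical.

B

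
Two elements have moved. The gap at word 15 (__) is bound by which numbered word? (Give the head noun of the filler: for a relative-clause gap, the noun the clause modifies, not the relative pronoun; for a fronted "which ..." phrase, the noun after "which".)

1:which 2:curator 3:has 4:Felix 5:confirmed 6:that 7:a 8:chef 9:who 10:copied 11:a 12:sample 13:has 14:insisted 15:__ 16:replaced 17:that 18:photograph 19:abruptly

2

The marked gap is the subject of "replaced".
Its filler is the fronted wh-phrase "which curator", at word 2.
(The other dependency links word 8 to a gap after word 9.)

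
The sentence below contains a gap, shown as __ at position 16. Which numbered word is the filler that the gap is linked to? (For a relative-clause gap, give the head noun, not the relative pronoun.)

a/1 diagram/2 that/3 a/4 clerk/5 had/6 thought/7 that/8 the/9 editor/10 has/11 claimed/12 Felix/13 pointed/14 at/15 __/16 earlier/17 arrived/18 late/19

The gap at 16 is the prepositional object of "pointed", inside a relative clause.
The relative pronoun is "that" (word 3); it is bound by the head noun immediately before it.
Its filler is the head noun "diagram", at word 2.

2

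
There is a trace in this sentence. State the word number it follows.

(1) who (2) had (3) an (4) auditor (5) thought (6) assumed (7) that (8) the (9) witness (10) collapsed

5

The displaced element is "who" (word 1).
It is linked across 1 clause boundary (Ø).
It functions as the subject of "assumed", so the gap sits immediately after word 5 ("thought").
Base order: An auditor had thought that who assumed that the witness collapsed.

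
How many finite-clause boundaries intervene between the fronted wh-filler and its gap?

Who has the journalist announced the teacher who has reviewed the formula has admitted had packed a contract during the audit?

2

"who" is extracted from the subject of "packed".
Boundaries crossed, outermost first: [Ø], [Ø] — 2 in total.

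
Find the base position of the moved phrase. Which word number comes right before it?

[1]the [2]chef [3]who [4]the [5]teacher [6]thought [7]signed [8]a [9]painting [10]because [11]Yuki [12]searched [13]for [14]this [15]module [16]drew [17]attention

The displaced element is "the chef" (word 2).
It is linked across 1 clause boundary (Ø).
It functions as the subject of "signed", so the gap sits immediately after word 6 ("thought").
Base order: The teacher thought that the chef signed a painting because Yuki searched for this module.

6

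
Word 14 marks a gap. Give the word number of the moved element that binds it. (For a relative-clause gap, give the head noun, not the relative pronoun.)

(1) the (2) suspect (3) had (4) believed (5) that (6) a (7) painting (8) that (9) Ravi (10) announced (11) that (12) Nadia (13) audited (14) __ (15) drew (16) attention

7

The gap at 14 is the object of "audited", inside a relative clause.
The relative pronoun is "that" (word 8); it is bound by the head noun immediately before it.
Its filler is the head noun "painting", at word 7.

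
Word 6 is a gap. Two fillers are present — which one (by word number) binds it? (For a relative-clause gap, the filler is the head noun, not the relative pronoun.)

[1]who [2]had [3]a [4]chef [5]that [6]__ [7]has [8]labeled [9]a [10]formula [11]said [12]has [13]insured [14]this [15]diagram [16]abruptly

4

The marked gap is inside the relative clause, the subject of "labeled".
Its filler is the head noun "chef" (via "that"), at word 4.
(The other dependency links word 1 to a gap after word 11.)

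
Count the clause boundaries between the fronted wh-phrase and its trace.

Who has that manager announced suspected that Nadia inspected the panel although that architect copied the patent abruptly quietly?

"who" is extracted from the subject of "suspected".
Boundaries crossed, outermost first: [Ø] — 1 in total.

1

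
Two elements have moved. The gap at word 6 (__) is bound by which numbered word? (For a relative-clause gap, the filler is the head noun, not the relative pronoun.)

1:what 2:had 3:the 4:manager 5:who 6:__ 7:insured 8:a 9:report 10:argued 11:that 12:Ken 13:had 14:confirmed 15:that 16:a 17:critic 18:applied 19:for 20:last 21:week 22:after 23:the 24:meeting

4

The marked gap is inside the relative clause, the subject of "insured".
Its filler is the head noun "manager" (via "who"), at word 4.
(The other dependency links word 1 to a gap after word 19.)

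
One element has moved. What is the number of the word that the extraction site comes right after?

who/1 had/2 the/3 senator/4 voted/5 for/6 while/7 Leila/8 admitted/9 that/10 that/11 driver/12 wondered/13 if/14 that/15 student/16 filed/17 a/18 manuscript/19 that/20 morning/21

The displaced element is "who" (word 1).
It functions as the object of the preposition "for" of "voted", so the gap sits immediately after word 6 ("for").
Base order: The senator had voted for who while Leila admitted that that driver wondered if that student filed a manuscript that morning.

6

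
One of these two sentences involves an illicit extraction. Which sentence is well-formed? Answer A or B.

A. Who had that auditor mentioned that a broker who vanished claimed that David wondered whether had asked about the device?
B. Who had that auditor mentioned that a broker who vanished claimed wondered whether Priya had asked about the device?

In A, the wh-phrase is extracted from inside a wh-island (introduced by "whether"), which blocks movement.
In B, the extraction path crosses only that-complement boundaries, which are transparent.
So B is grammatical.

B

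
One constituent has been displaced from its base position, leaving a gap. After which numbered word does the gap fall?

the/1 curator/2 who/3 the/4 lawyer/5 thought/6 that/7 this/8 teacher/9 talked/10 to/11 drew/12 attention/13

The displaced element is "the curator" (word 2).
It is linked across 1 clause boundary (that).
It functions as the object of the preposition "to" of "talked", so the gap sits immediately after word 11 ("to").
Base order: The lawyer thought that this teacher talked to the curator.

11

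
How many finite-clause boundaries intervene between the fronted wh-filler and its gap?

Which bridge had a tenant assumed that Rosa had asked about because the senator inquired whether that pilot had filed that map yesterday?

1

"which bridge" is extracted from the PP object of "asked".
Boundaries crossed, outermost first: [that] — 1 in total.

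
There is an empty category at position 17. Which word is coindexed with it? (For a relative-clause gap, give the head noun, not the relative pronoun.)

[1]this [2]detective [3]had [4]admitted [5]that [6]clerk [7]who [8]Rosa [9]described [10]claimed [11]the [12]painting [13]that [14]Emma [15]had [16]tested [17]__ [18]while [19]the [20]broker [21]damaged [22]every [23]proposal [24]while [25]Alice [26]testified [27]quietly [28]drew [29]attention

The gap at 17 is the object of "tested", inside a relative clause.
The relative pronoun is "that" (word 13); it is bound by the head noun immediately before it.
Its filler is the head noun "painting", at word 12.

12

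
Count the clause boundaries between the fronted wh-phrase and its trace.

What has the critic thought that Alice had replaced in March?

"what" is extracted from the object of "replaced".
Boundaries crossed, outermost first: [that] — 1 in total.

1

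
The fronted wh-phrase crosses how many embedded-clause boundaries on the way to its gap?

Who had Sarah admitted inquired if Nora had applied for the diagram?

1

"who" is extracted from the subject of "inquired".
Boundaries crossed, outermost first: [Ø] — 1 in total.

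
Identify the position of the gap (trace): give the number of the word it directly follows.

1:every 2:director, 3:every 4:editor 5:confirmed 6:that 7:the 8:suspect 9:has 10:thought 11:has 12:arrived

10

The displaced element is "every director" (word 2).
It is linked across 2 clause boundaries (that → Ø).
It functions as the subject of "arrived", so the gap sits immediately after word 10 ("thought").
Base order: Every editor confirmed that the suspect has thought that every director has arrived.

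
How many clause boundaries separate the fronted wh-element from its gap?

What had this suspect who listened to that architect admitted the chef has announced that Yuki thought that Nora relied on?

3

"what" is extracted from the PP object of "relied".
Boundaries crossed, outermost first: [Ø], [that], [that] — 3 in total.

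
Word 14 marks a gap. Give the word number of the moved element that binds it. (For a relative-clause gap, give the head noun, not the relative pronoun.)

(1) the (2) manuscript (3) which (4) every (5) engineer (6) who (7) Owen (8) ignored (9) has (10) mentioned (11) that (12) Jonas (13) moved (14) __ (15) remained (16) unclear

2

The gap at 14 is the object of "moved", inside a relative clause.
The relative pronoun is "which" (word 3); it is bound by the head noun immediately before it.
Its filler is the head noun "manuscript", at word 2.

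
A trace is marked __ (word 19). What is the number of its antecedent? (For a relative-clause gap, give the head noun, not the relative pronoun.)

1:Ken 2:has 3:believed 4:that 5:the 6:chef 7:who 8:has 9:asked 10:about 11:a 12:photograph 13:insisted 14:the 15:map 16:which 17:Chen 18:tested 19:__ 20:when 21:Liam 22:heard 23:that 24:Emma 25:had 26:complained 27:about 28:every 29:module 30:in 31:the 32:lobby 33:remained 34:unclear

The gap at 19 is the object of "tested", inside a relative clause.
The relative pronoun is "which" (word 16); it is bound by the head noun immediately before it.
Its filler is the head noun "map", at word 15.

15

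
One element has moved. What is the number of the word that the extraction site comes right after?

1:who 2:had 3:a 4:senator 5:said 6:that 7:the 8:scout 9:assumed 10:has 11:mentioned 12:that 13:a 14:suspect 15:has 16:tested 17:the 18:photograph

9

The displaced element is "who" (word 1).
It is linked across 2 clause boundaries (that → Ø).
It functions as the subject of "mentioned", so the gap sits immediately after word 9 ("assumed").
Base order: A senator had said that the scout assumed that who has mentioned that a suspect has tested the photograph.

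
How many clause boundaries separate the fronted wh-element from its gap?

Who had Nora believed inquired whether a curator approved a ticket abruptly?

1

"who" is extracted from the subject of "inquired".
Boundaries crossed, outermost first: [Ø] — 1 in total.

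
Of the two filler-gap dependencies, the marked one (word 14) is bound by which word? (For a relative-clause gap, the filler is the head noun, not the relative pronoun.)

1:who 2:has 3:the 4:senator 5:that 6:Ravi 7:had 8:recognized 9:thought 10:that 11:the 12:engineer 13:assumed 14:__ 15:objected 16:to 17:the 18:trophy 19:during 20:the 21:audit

The marked gap is the subject of "objected".
Its filler is the fronted wh-phrase "who", at word 1.
(The other dependency links word 4 to a gap after word 8.)

1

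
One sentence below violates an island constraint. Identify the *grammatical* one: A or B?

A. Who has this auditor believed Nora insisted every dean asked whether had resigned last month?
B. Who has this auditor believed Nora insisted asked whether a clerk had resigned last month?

B

In A, the wh-phrase is extracted from inside a wh-island (introduced by "whether"), which blocks movement.
In B, the extraction path crosses only that-complement boundaries, which are transparent.
So B is grammatical.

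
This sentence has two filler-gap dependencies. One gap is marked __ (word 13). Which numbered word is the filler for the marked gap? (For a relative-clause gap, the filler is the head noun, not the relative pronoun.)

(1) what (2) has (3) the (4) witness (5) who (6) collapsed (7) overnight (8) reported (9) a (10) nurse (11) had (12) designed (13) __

1

The marked gap is the direct object of "designed".
Its filler is the fronted wh-phrase "what", at word 1.
(The other dependency links word 4 to a gap after word 5.)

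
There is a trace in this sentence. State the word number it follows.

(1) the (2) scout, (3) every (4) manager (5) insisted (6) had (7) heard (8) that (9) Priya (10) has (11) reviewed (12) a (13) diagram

The displaced element is "the scout" (word 2).
It is linked across 1 clause boundary (Ø).
It functions as the subject of "heard", so the gap sits immediately after word 5 ("insisted").
Base order: Every manager insisted that the scout had heard that Priya has reviewed a diagram.

5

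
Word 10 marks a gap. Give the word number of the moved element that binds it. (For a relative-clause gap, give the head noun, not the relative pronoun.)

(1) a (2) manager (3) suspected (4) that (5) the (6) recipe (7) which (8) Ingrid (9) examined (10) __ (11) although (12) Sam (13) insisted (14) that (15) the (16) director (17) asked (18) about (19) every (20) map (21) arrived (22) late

6

The gap at 10 is the object of "examined", inside a relative clause.
The relative pronoun is "which" (word 7); it is bound by the head noun immediately before it.
Its filler is the head noun "recipe", at word 6.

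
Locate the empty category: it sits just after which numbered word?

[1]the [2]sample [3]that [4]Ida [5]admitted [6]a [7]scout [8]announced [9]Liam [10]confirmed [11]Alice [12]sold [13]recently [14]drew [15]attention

12

The displaced element is "the sample" (word 2).
It is linked across 3 clause boundaries (Ø → Ø → Ø).
It functions as the direct object of "sold", so the gap sits immediately after word 12 ("sold").
Base order: Ida admitted a scout announced Liam confirmed Alice sold the sample recently.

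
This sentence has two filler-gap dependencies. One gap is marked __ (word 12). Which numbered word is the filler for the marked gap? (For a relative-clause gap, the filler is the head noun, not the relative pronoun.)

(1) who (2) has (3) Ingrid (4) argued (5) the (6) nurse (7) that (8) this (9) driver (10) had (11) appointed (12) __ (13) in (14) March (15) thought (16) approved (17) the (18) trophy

The marked gap is inside the relative clause, the direct object of "appointed".
Its filler is the head noun "nurse" (via "that"), at word 6.
(The other dependency links word 1 to a gap after word 15.)

6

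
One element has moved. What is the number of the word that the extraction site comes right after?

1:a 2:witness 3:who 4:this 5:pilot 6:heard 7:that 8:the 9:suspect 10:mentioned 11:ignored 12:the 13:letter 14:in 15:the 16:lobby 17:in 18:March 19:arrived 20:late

10

The displaced element is "a witness" (word 2).
It is linked across 2 clause boundaries (that → Ø).
It functions as the subject of "ignored", so the gap sits immediately after word 10 ("mentioned").
Base order: This pilot heard that the suspect mentioned that a witness ignored the letter in the lobby in March.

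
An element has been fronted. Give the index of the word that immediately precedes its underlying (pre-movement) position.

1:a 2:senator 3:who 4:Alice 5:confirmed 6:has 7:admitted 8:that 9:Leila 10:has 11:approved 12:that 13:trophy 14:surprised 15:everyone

5

The displaced element is "a senator" (word 2).
It is linked across 1 clause boundary (Ø).
It functions as the subject of "admitted", so the gap sits immediately after word 5 ("confirmed").
Base order: Alice confirmed that a senator has admitted that Leila has approved that trophy.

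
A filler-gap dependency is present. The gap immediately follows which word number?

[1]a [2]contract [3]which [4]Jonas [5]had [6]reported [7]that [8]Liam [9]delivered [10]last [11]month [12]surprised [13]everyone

9

The displaced element is "a contract" (word 2).
It is linked across 1 clause boundary (that).
It functions as the direct object of "delivered", so the gap sits immediately after word 9 ("delivered").
Base order: Jonas had reported that Liam delivered a contract last month.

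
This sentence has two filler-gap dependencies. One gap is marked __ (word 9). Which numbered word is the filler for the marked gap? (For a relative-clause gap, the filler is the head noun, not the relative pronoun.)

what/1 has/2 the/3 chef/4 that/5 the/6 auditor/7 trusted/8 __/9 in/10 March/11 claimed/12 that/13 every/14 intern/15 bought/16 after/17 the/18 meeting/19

The marked gap is inside the relative clause, the direct object of "trusted".
Its filler is the head noun "chef" (via "that"), at word 4.
(The other dependency links word 1 to a gap after word 16.)

4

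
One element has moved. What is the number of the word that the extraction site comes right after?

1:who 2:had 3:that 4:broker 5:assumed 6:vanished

The displaced element is "who" (word 1).
It is linked across 1 clause boundary (Ø).
It functions as the subject of "vanished", so the gap sits immediately after word 5 ("assumed").
Base order: That broker had assumed that who vanished.

5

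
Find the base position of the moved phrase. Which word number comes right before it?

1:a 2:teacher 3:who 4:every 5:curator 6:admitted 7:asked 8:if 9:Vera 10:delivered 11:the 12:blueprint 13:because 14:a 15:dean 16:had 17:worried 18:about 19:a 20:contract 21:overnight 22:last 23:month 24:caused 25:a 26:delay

The displaced element is "a teacher" (word 2).
It is linked across 1 clause boundary (Ø).
It functions as the subject of "asked", so the gap sits immediately after word 6 ("admitted").
Base order: Every curator admitted a teacher asked if Vera delivered the blueprint because a dean had worried about a contract overnight last month.

6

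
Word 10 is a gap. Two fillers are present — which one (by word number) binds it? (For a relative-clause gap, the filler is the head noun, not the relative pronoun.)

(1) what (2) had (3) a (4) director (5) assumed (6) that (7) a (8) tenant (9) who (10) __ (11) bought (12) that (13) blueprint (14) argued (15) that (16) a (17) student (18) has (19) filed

8

The marked gap is inside the relative clause, the subject of "bought".
Its filler is the head noun "tenant" (via "who"), at word 8.
(The other dependency links word 1 to a gap after word 19.)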